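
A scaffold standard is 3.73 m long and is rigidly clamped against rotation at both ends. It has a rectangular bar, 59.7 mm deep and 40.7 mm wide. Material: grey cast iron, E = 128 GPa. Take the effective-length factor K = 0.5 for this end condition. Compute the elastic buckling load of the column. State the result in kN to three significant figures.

Buckling occurs about the weak axis: I_min = h·b³/12 with b = 40.7 mm (the shorter side).
I_min = 59.7×40.7³/12 = 3.354×10^5 mm⁴
I = 3.354×10^5 mm⁴ = 3.354×10^-7 m⁴
Effective length L_e = K·L = 0.5 × 3.73 = 1.865 m
P_cr = π²EI / L_e² = π² × 128×10⁹ × 3.354×10^-7 / 1.865² = 1.218×10^5 N

P_cr ≈ 122 kN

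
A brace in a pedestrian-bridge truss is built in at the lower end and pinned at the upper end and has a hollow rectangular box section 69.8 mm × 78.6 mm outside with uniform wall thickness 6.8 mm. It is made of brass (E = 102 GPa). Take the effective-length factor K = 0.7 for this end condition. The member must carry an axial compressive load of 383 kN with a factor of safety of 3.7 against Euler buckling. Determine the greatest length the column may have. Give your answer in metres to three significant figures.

L_max ≈ 1.35 m

Inner dimensions: h_i = 78.6 − 2×6.8 = 65.00 mm, b_i = 69.8 − 2×6.8 = 56.20 mm
Weak-axis I_min = (h_o·b_o³ − h_i·b_i³)/12 with b_o = 69.8, b_i = 56.20 mm (shorter outer/inner sides).
I_min = (78.6×69.8³ − 65.00×56.20³)/12 = 1.266×10^6 mm⁴
I = 1.266×10^-6 m⁴
Required critical load P_cr = n·P = 3.7 × 383 = 1417 kN = 1.417×10^6 N
From P_cr = π²EI/(K·L)²:  L = (1/K)·√(π²EI/P_cr) = (1/0.7)·√(π²×1.02×10^11×1.266×10^-6/1.417×10^6)
L = 1.35 m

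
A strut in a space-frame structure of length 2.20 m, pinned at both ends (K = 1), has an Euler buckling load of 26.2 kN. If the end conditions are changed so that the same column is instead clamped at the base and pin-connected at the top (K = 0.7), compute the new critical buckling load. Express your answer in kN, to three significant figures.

P_cr ∝ 1/K², so P_cr,new = P_cr,old × (K_old/K_new)² = 26.2 × (1/0.7)²
= 26.2 × 2.041 = 53.5 kN

P_cr ≈ 53.5 kN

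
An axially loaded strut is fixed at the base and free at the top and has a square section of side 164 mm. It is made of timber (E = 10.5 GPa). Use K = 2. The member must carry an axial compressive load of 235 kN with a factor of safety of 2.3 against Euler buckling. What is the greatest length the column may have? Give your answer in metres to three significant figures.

L_max ≈ 1.70 m

I = a⁴/12 = 164⁴/12 = 6.028×10^7 mm⁴
I = 6.028×10^-5 m⁴
Required critical load P_cr = n·P = 2.3 × 235 = 540.5 kN = 5.405×10^5 N
From P_cr = π²EI/(K·L)²:  L = (1/K)·√(π²EI/P_cr) = (1/2)·√(π²×1.05×10^10×6.028×10^-5/5.405×10^5)
L = 1.70 m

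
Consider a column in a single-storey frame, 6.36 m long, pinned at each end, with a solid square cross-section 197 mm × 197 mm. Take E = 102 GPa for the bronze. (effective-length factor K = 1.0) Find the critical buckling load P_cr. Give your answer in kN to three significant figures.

I = a⁴/12 = 197⁴/12 = 1.255×10^8 mm⁴
I = 1.255×10^8 mm⁴ = 1.255×10^-4 m⁴
Effective length L_e = K·L = 1 × 6.36 = 6.360 m
P_cr = π²EI / L_e² = π² × 102×10⁹ × 1.255×10^-4 / 6.360² = 3.124×10^6 N

P_cr ≈ 3120 kN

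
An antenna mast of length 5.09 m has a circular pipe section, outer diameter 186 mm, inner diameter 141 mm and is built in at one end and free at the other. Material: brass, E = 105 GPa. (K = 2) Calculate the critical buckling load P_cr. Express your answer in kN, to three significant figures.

d_o = 186 mm, d_i = 141 mm
I = π(d_o⁴ − d_i⁴)/64 = π(186⁴ − 141.0⁴)/64 = 3.935×10^7 mm⁴
I = 3.935×10^7 mm⁴ = 3.935×10^-5 m⁴
Effective length L_e = K·L = 2 × 5.09 = 10.18 m
P_cr = π²EI / L_e² = π² × 105×10⁹ × 3.935×10^-5 / 10.18² = 3.935×10^5 N

P_cr ≈ 393 kN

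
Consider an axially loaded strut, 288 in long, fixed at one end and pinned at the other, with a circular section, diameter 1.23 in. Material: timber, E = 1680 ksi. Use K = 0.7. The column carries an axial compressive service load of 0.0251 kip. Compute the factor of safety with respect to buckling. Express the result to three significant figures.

I = πd⁴/64 = π×1.23⁴/64 = 0.1124 in⁴
Effective length L_e = K·L = 0.7 × 288 = 201.6 in
P_cr = π²EI / L_e² = π² × 1680×10³ × 0.1124 / 201.6² = 45.84 lb
Factor of safety n = P_cr / P = 0.045837 / 0.0251 = 1.83

n ≈ 1.83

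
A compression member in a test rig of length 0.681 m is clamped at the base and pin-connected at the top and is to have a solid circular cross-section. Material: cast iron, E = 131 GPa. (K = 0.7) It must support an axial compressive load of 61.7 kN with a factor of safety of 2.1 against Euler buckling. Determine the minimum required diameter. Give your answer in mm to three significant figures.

d ≈ 26.1 mm

Required P_cr = n·P = 2.1 × 61.7 = 129.6 kN
L_e = K·L = 0.7 × 0.681 = 0.4767 m
Required I = P_cr·L_e²/(π²E) = 1.296×10^5 × 0.4767² / (π² × 1.31×10^11) = 2.277×10^-8 m⁴
I_req = 2.277×10^4 mm⁴
Solid circle: I = πd⁴/64  ⇒  d = (64I/π)^(1/4) = (64×2.277×10^4/π)^(1/4) = 26.1 mm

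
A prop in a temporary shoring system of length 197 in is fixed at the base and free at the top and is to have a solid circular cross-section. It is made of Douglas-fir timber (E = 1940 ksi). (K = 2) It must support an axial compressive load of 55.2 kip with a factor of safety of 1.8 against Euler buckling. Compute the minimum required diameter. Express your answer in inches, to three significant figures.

Required P_cr = n·P = 1.8 × 55.2 = 99.36 kip
L_e = K·L = 2 × 197 = 394.0 in
Required I = P_cr·L_e²/(π²E) = 9.936×10^4 × 394.0² / (π² × 1.94×10^6) = 805.6 in⁴
Solid circle: I = πd⁴/64  ⇒  d = (64I/π)^(1/4) = (64×805.6/π)^(1/4) = 11.3 in

d ≈ 11.3 in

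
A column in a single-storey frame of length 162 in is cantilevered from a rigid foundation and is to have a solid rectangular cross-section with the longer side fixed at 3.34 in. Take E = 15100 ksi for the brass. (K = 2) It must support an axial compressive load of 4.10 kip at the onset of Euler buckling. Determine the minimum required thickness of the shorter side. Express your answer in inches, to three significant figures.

b ≈ 2.18 in

L_e = K·L = 2 × 162 = 324.0 in
Required I = P_cr·L_e²/(π²E) = 4.100×10^3 × 324.0² / (π² × 1.51×10^7) = 2.888 in⁴
Rectangle, weak axis: I_min = h·b³/12 with h = 3.34 in fixed  ⇒  b = (12I/h)^(1/3) = 2.18 in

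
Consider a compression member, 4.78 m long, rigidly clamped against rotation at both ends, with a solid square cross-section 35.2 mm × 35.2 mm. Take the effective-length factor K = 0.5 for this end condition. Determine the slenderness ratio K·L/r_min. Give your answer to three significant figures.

λ ≈ 235

I = a⁴/12 = 35.2⁴/12 = 1.279×10^5 mm⁴
A = 1.239×10^3 mm²;  r_min = √(I/A) = √(1.279×10^5/1.239×10^3) = 10.16 mm
L_e = K·L = 0.5 × 4.78 m = 2.390 m = 2390.0 mm
λ = L_e / r_min = 2390.0 / 10.16 = 235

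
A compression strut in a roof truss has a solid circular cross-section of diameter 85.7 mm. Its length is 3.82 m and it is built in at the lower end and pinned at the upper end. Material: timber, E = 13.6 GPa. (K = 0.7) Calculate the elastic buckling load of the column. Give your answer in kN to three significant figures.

P_cr ≈ 49.7 kN

I = πd⁴/64 = π×85.7⁴/64 = 2.648×10^6 mm⁴
I = 2.648×10^6 mm⁴ = 2.648×10^-6 m⁴
Effective length L_e = K·L = 0.7 × 3.82 = 2.674 m
P_cr = π²EI / L_e² = π² × 13.6×10⁹ × 2.648×10^-6 / 2.674² = 4.971×10^4 N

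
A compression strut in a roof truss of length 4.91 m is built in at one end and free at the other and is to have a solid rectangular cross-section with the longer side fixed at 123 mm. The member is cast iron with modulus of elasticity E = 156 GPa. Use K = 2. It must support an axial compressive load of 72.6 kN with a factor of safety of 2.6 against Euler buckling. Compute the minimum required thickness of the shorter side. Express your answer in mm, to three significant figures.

b ≈ 105 mm

Required P_cr = n·P = 2.6 × 72.6 = 188.8 kN
L_e = K·L = 2 × 4.91 = 9.820 m
Required I = P_cr·L_e²/(π²E) = 1.888×10^5 × 9.820² / (π² × 1.56×10^11) = 1.182×10^-5 m⁴
I_req = 1.182×10^7 mm⁴
Rectangle, weak axis: I_min = h·b³/12 with h = 123 mm fixed  ⇒  b = (12I/h)^(1/3) = 105 mm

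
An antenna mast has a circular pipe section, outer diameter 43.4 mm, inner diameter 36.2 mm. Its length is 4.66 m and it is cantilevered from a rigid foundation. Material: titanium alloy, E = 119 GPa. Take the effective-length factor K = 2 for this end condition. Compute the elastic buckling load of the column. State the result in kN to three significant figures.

P_cr ≈ 1.21 kN

d_o = 43.4 mm, d_i = 36.2 mm
I = π(d_o⁴ − d_i⁴)/64 = π(43.4⁴ − 36.20⁴)/64 = 8.986×10^4 mm⁴
I = 8.986×10^4 mm⁴ = 8.986×10^-8 m⁴
Effective length L_e = K·L = 2 × 4.66 = 9.320 m
P_cr = π²EI / L_e² = π² × 119×10⁹ × 8.986×10^-8 / 9.320² = 1.215×10^3 N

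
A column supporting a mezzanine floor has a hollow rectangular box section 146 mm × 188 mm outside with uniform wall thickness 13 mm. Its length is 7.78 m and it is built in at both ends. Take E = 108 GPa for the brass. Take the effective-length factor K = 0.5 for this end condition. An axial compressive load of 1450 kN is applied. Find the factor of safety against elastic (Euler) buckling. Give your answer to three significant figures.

Inner dimensions: h_i = 188 − 2×13 = 162.0 mm, b_i = 146 − 2×13 = 120.0 mm
Weak-axis I_min = (h_o·b_o³ − h_i·b_i³)/12 with b_o = 146, b_i = 120.0 mm (shorter outer/inner sides).
I_min = (188×146³ − 162.0×120.0³)/12 = 2.543×10^7 mm⁴
I = 2.543×10^7 mm⁴ = 2.543×10^-5 m⁴
Effective length L_e = K·L = 0.5 × 7.78 = 3.890 m
P_cr = π²EI / L_e² = π² × 108×10⁹ × 2.543×10^-5 / 3.890² = 1.791×10^6 N
Factor of safety n = P_cr / P = 1791.2 / 1450 = 1.24

n ≈ 1.24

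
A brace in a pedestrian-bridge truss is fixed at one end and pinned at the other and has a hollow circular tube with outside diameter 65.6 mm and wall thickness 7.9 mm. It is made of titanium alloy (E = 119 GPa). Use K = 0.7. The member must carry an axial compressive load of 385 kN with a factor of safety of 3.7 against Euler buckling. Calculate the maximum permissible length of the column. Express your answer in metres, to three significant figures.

L_max ≈ 1.01 m

Inner diameter d_i = 65.6 − 2×7.9 = 49.80 mm
I = π(d_o⁴ − d_i⁴)/64 = π(65.6⁴ − 49.80⁴)/64 = 6.071×10^5 mm⁴
I = 6.071×10^-7 m⁴
Required critical load P_cr = n·P = 3.7 × 385 = 1424 kN = 1.425×10^6 N
From P_cr = π²EI/(K·L)²:  L = (1/K)·√(π²EI/P_cr) = (1/0.7)·√(π²×1.19×10^11×6.071×10^-7/1.425×10^6)
L = 1.01 m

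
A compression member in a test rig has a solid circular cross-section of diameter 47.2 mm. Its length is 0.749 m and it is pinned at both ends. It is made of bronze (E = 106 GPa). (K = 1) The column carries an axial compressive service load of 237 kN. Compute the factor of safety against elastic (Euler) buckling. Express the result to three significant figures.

n ≈ 1.92

I = πd⁴/64 = π×47.2⁴/64 = 2.436×10^5 mm⁴
I = 2.436×10^5 mm⁴ = 2.436×10^-7 m⁴
Effective length L_e = K·L = 1 × 0.749 = 0.7490 m
P_cr = π²EI / L_e² = π² × 106×10⁹ × 2.436×10^-7 / 0.7490² = 4.543×10^5 N
Factor of safety n = P_cr / P = 454.34 / 237 = 1.92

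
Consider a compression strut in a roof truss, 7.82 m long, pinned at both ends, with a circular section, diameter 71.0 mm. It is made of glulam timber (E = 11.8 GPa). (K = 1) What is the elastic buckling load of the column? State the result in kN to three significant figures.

P_cr ≈ 2.38 kN

I = πd⁴/64 = π×71.0⁴/64 = 1.247×10^6 mm⁴
I = 1.247×10^6 mm⁴ = 1.247×10^-6 m⁴
Effective length L_e = K·L = 1 × 7.82 = 7.820 m
P_cr = π²EI / L_e² = π² × 11.8×10⁹ × 1.247×10^-6 / 7.820² = 2.376×10^3 N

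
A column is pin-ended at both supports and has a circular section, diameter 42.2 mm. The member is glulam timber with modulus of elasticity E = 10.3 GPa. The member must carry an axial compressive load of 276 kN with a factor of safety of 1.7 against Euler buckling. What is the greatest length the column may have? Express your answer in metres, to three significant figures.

L_max ≈ 0.184 m

I = πd⁴/64 = π×42.2⁴/64 = 1.557×10^5 mm⁴
I = 1.557×10^-7 m⁴
Required critical load P_cr = n·P = 1.7 × 276 = 469.2 kN = 4.692×10^5 N
From P_cr = π²EI/(K·L)²:  L = (1/K)·√(π²EI/P_cr) = (1/1)·√(π²×1.03×10^10×1.557×10^-7/4.692×10^5)
L = 0.184 m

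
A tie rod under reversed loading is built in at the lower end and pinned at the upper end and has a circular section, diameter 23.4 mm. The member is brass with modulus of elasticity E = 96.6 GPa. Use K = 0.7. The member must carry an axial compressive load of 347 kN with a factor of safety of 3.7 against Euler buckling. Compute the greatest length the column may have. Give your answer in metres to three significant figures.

L_max ≈ 0.149 m

I = πd⁴/64 = π×23.4⁴/64 = 1.472×10^4 mm⁴
I = 1.472×10^-8 m⁴
Required critical load P_cr = n·P = 3.7 × 347 = 1284 kN = 1.284×10^6 N
From P_cr = π²EI/(K·L)²:  L = (1/K)·√(π²EI/P_cr) = (1/0.7)·√(π²×9.66×10^10×1.472×10^-8/1.284×10^6)
L = 0.149 m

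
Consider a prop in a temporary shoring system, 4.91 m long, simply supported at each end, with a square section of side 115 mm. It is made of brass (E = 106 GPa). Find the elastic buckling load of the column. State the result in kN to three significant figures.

P_cr ≈ 632 kN

I = a⁴/12 = 115⁴/12 = 1.458×10^7 mm⁴
I = 1.458×10^7 mm⁴ = 1.458×10^-5 m⁴
Effective length L_e = K·L = 1 × 4.91 = 4.910 m
P_cr = π²EI / L_e² = π² × 106×10⁹ × 1.458×10^-5 / 4.910² = 6.325×10^5 N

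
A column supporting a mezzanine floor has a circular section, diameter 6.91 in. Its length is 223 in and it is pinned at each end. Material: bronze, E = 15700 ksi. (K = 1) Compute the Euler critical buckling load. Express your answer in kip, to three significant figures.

P_cr ≈ 349 kip

I = πd⁴/64 = π×6.91⁴/64 = 111.9 in⁴
Effective length L_e = K·L = 1 × 223 = 223.0 in
P_cr = π²EI / L_e² = π² × 15700×10³ × 111.9 / 223.0² = 3.487×10^5 lb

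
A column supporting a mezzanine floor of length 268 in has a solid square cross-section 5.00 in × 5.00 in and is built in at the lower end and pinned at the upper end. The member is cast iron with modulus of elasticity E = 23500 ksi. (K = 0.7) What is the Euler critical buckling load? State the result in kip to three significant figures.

I = a⁴/12 = 5.00⁴/12 = 52.08 in⁴
Effective length L_e = K·L = 0.7 × 268 = 187.6 in
P_cr = π²EI / L_e² = π² × 23500×10³ × 52.08 / 187.6² = 3.432×10^5 lb

P_cr ≈ 343 kip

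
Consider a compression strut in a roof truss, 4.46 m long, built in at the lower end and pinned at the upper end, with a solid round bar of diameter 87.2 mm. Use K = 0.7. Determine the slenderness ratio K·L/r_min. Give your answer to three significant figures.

λ ≈ 143

I = πd⁴/64 = π×87.2⁴/64 = 2.838×10^6 mm⁴
A = 5.972×10^3 mm²;  r_min = √(I/A) = √(2.838×10^6/5.972×10^3) = 21.80 mm
L_e = K·L = 0.7 × 4.46 m = 3.122 m = 3122.0 mm
λ = L_e / r_min = 3122.0 / 21.80 = 143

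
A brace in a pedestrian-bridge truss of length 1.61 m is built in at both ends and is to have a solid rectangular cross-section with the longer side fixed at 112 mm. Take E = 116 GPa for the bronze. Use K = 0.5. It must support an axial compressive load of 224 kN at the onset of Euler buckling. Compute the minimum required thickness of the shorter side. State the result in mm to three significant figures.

L_e = K·L = 0.5 × 1.61 = 0.8050 m
Required I = P_cr·L_e²/(π²E) = 2.240×10^5 × 0.8050² / (π² × 1.16×10^11) = 1.268×10^-7 m⁴
I_req = 1.268×10^5 mm⁴
Rectangle, weak axis: I_min = h·b³/12 with h = 112 mm fixed  ⇒  b = (12I/h)^(1/3) = 23.9 mm

b ≈ 23.9 mm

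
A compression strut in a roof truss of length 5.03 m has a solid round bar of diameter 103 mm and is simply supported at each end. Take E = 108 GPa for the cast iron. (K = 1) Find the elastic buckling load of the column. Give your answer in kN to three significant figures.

P_cr ≈ 233 kN

I = πd⁴/64 = π×103⁴/64 = 5.525×10^6 mm⁴
I = 5.525×10^6 mm⁴ = 5.525×10^-6 m⁴
Effective length L_e = K·L = 1 × 5.03 = 5.030 m
P_cr = π²EI / L_e² = π² × 108×10⁹ × 5.525×10^-6 / 5.030² = 2.328×10^5 N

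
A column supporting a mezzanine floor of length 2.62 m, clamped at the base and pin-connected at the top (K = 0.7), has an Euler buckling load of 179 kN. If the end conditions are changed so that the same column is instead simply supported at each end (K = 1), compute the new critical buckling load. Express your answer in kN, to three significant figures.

P_cr ∝ 1/K², so P_cr,new = P_cr,old × (K_old/K_new)² = 179 × (0.7/1)²
= 179 × 0.4900 = 87.7 kN

P_cr ≈ 87.7 kN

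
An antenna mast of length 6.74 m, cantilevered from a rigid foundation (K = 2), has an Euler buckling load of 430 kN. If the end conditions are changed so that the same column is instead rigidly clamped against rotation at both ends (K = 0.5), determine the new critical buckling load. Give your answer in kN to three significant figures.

P_cr ∝ 1/K², so P_cr,new = P_cr,old × (K_old/K_new)² = 430 × (2/0.5)²
= 430 × 16.00 = 6880 kN

P_cr ≈ 6880 kN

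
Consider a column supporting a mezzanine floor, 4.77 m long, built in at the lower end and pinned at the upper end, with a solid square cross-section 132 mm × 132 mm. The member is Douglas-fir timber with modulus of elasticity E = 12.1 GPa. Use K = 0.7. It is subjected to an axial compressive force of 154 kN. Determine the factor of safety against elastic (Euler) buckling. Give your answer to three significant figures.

n ≈ 1.76

I = a⁴/12 = 132⁴/12 = 2.530×10^7 mm⁴
I = 2.530×10^7 mm⁴ = 2.530×10^-5 m⁴
Effective length L_e = K·L = 0.7 × 4.77 = 3.339 m
P_cr = π²EI / L_e² = π² × 12.1×10⁹ × 2.530×10^-5 / 3.339² = 2.710×10^5 N
Factor of safety n = P_cr / P = 271.00 / 154 = 1.76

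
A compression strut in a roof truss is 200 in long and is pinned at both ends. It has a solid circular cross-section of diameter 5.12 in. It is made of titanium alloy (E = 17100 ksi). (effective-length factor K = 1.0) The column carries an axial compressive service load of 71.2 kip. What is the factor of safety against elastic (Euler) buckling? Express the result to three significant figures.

n ≈ 2.00

I = πd⁴/64 = π×5.12⁴/64 = 33.73 in⁴
Effective length L_e = K·L = 1 × 200 = 200.0 in
P_cr = π²EI / L_e² = π² × 17100×10³ × 33.73 / 200.0² = 1.423×10^5 lb
Factor of safety n = P_cr / P = 142.33 / 71.2 = 2.00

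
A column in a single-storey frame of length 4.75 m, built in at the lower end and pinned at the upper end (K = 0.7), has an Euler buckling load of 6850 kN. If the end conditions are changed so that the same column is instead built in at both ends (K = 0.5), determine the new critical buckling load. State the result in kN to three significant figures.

P_cr ∝ 1/K², so P_cr,new = P_cr,old × (K_old/K_new)² = 6850 × (0.7/0.5)²
= 6850 × 1.960 = 13400 kN

P_cr ≈ 13400 kN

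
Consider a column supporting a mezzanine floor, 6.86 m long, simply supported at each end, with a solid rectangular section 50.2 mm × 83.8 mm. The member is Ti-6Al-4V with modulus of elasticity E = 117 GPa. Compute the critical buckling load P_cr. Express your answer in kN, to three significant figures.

P_cr ≈ 21.7 kN

Buckling occurs about the weak axis: I_min = h·b³/12 with b = 50.2 mm (the shorter side).
I_min = 83.8×50.2³/12 = 8.834×10^5 mm⁴
I = 8.834×10^5 mm⁴ = 8.834×10^-7 m⁴
Effective length L_e = K·L = 1 × 6.86 = 6.860 m
P_cr = π²EI / L_e² = π² × 117×10⁹ × 8.834×10^-7 / 6.860² = 2.168×10^4 N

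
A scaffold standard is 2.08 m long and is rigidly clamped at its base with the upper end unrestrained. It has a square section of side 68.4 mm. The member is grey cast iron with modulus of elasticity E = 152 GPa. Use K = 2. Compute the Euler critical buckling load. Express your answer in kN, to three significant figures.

P_cr ≈ 158 kN

I = a⁴/12 = 68.4⁴/12 = 1.824×10^6 mm⁴
I = 1.824×10^6 mm⁴ = 1.824×10^-6 m⁴
Effective length L_e = K·L = 2 × 2.08 = 4.160 m
P_cr = π²EI / L_e² = π² × 152×10⁹ × 1.824×10^-6 / 4.160² = 1.581×10^5 N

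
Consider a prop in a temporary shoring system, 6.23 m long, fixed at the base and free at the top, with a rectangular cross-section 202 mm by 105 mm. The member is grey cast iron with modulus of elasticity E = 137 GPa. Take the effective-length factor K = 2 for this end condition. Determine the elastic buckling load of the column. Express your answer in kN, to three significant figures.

P_cr ≈ 170 kN

Buckling occurs about the weak axis: I_min = h·b³/12 with b = 105 mm (the shorter side).
I_min = 202×105³/12 = 1.949×10^7 mm⁴
I = 1.949×10^7 mm⁴ = 1.949×10^-5 m⁴
Effective length L_e = K·L = 2 × 6.23 = 12.46 m
P_cr = π²EI / L_e² = π² × 137×10⁹ × 1.949×10^-5 / 12.46² = 1.697×10^5 N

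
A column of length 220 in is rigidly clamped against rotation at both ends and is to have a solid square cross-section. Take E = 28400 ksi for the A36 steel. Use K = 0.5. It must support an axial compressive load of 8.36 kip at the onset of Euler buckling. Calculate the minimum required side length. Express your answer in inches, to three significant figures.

a ≈ 1.44 in

L_e = K·L = 0.5 × 220 = 110.0 in
Required I = P_cr·L_e²/(π²E) = 8.360×10^3 × 110.0² / (π² × 2.84×10^7) = 0.3609 in⁴
Solid square: I = a⁴/12  ⇒  a = (12I)^(1/4) = (12×0.3609)^(1/4) = 1.44 in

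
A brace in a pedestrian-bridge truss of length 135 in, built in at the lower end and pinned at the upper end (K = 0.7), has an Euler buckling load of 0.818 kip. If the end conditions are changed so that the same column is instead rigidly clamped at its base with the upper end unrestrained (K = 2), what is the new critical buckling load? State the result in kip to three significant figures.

P_cr ∝ 1/K², so P_cr,new = P_cr,old × (K_old/K_new)² = 0.818 × (0.7/2)²
= 0.818 × 0.1225 = 0.100 kip

P_cr ≈ 0.100 kip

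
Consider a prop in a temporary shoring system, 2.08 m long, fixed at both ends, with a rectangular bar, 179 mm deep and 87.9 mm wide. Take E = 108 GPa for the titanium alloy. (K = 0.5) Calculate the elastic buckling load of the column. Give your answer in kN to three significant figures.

Buckling occurs about the weak axis: I_min = h·b³/12 with b = 87.9 mm (the shorter side).
I_min = 179×87.9³/12 = 1.013×10^7 mm⁴
I = 1.013×10^7 mm⁴ = 1.013×10^-5 m⁴
Effective length L_e = K·L = 0.5 × 2.08 = 1.040 m
P_cr = π²EI / L_e² = π² × 108×10⁹ × 1.013×10^-5 / 1.040² = 9.984×10^6 N

P_cr ≈ 9980 kN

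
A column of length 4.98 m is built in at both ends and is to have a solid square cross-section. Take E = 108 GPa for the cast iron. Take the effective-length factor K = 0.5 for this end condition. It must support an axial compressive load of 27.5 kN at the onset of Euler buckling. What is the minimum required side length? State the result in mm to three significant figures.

L_e = K·L = 0.5 × 4.98 = 2.490 m
Required I = P_cr·L_e²/(π²E) = 2.750×10^4 × 2.490² / (π² × 1.08×10^11) = 1.600×10^-7 m⁴
I_req = 1.600×10^5 mm⁴
Solid square: I = a⁴/12  ⇒  a = (12I)^(1/4) = (12×1.600×10^5)^(1/4) = 37.2 mm

a ≈ 37.2 mm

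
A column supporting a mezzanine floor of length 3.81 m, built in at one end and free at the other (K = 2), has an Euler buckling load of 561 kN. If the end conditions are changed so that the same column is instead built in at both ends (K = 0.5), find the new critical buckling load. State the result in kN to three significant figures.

P_cr ∝ 1/K², so P_cr,new = P_cr,old × (K_old/K_new)² = 561 × (2/0.5)²
= 561 × 16.00 = 8980 kN

P_cr ≈ 8980 kN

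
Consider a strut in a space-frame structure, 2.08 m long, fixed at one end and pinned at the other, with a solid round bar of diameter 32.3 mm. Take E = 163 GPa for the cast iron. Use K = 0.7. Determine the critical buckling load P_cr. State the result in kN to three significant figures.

P_cr ≈ 40.5 kN

I = πd⁴/64 = π×32.3⁴/64 = 5.343×10^4 mm⁴
I = 5.343×10^4 mm⁴ = 5.343×10^-8 m⁴
Effective length L_e = K·L = 0.7 × 2.08 = 1.456 m
P_cr = π²EI / L_e² = π² × 163×10⁹ × 5.343×10^-8 / 1.456² = 4.055×10^4 N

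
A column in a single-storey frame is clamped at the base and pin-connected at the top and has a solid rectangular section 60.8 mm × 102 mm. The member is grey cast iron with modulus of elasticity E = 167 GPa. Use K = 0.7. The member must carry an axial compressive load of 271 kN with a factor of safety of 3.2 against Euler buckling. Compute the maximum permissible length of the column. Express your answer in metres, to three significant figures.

L_max ≈ 2.72 m

Buckling occurs about the weak axis: I_min = h·b³/12 with b = 60.8 mm (the shorter side).
I_min = 102×60.8³/12 = 1.910×10^6 mm⁴
I = 1.910×10^-6 m⁴
Required critical load P_cr = n·P = 3.2 × 271 = 867.2 kN = 8.672×10^5 N
From P_cr = π²EI/(K·L)²:  L = (1/K)·√(π²EI/P_cr) = (1/0.7)·√(π²×1.67×10^11×1.910×10^-6/8.672×10^5)
L = 2.72 m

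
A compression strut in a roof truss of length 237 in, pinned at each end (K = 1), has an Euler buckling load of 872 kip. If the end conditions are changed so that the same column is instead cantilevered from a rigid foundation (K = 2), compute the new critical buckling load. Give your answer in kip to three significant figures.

P_cr ≈ 218 kip

P_cr ∝ 1/K², so P_cr,new = P_cr,old × (K_old/K_new)² = 872 × (1/2)²
= 872 × 0.2500 = 218 kip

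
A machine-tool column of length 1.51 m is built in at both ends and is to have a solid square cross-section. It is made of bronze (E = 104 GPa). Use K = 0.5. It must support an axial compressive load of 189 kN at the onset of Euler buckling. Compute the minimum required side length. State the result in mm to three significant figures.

L_e = K·L = 0.5 × 1.51 = 0.7550 m
Required I = P_cr·L_e²/(π²E) = 1.890×10^5 × 0.7550² / (π² × 1.04×10^11) = 1.050×10^-7 m⁴
I_req = 1.050×10^5 mm⁴
Solid square: I = a⁴/12  ⇒  a = (12I)^(1/4) = (12×1.050×10^5)^(1/4) = 33.5 mm

a ≈ 33.5 mm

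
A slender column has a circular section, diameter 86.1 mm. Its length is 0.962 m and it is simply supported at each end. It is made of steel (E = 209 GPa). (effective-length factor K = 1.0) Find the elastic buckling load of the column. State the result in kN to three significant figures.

I = πd⁴/64 = π×86.1⁴/64 = 2.698×10^6 mm⁴
I = 2.698×10^6 mm⁴ = 2.698×10^-6 m⁴
Effective length L_e = K·L = 1 × 0.962 = 0.9620 m
P_cr = π²EI / L_e² = π² × 209×10⁹ × 2.698×10^-6 / 0.9620² = 6.013×10^6 N

P_cr ≈ 6010 kN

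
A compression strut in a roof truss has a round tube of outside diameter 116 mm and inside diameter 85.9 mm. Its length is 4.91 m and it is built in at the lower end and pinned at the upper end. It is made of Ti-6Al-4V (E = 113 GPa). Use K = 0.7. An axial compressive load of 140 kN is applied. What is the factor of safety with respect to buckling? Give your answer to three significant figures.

d_o = 116 mm, d_i = 85.9 mm
I = π(d_o⁴ − d_i⁴)/64 = π(116⁴ − 85.90⁴)/64 = 6.215×10^6 mm⁴
I = 6.215×10^6 mm⁴ = 6.215×10^-6 m⁴
Effective length L_e = K·L = 0.7 × 4.91 = 3.437 m
P_cr = π²EI / L_e² = π² × 113×10⁹ × 6.215×10^-6 / 3.437² = 5.868×10^5 N
Factor of safety n = P_cr / P = 586.79 / 140 = 4.19

n ≈ 4.19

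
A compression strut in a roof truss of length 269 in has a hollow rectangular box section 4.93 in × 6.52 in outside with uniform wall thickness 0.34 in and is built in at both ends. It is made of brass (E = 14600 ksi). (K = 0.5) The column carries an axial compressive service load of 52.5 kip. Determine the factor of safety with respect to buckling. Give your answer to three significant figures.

Inner dimensions: h_i = 6.52 − 2×0.34 = 5.840 in, b_i = 4.93 − 2×0.34 = 4.250 in
Weak-axis I_min = (h_o·b_o³ − h_i·b_i³)/12 with b_o = 4.93, b_i = 4.250 in (shorter outer/inner sides).
I_min = (6.52×4.93³ − 5.840×4.250³)/12 = 27.74 in⁴
Effective length L_e = K·L = 0.5 × 269 = 134.5 in
P_cr = π²EI / L_e² = π² × 14600×10³ × 27.74 / 134.5² = 2.210×10^5 lb
Factor of safety n = P_cr / P = 221.00 / 52.5 = 4.21

n ≈ 4.21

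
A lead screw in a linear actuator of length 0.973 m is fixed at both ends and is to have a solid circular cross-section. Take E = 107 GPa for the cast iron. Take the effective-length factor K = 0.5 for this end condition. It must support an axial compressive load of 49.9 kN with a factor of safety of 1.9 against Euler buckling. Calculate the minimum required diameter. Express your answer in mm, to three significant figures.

Required P_cr = n·P = 1.9 × 49.9 = 94.81 kN
L_e = K·L = 0.5 × 0.973 = 0.4865 m
Required I = P_cr·L_e²/(π²E) = 9.481×10^4 × 0.4865² / (π² × 1.07×10^11) = 2.125×10^-8 m⁴
I_req = 2.125×10^4 mm⁴
Solid circle: I = πd⁴/64  ⇒  d = (64I/π)^(1/4) = (64×2.125×10^4/π)^(1/4) = 25.7 mm

d ≈ 25.7 mm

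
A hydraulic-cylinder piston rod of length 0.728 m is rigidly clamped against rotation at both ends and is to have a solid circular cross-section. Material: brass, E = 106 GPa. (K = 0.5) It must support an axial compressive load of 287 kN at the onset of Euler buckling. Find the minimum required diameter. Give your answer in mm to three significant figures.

d ≈ 29.3 mm

L_e = K·L = 0.5 × 0.728 = 0.3640 m
Required I = P_cr·L_e²/(π²E) = 2.870×10^5 × 0.3640² / (π² × 1.06×10^11) = 3.635×10^-8 m⁴
I_req = 3.635×10^4 mm⁴
Solid circle: I = πd⁴/64  ⇒  d = (64I/π)^(1/4) = (64×3.635×10^4/π)^(1/4) = 29.3 mm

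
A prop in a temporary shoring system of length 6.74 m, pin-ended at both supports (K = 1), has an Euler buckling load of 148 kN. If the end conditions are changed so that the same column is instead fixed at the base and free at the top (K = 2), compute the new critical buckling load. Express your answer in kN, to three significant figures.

P_cr ≈ 37.0 kN

P_cr ∝ 1/K², so P_cr,new = P_cr,old × (K_old/K_new)² = 148 × (1/2)²
= 148 × 0.2500 = 37.0 kN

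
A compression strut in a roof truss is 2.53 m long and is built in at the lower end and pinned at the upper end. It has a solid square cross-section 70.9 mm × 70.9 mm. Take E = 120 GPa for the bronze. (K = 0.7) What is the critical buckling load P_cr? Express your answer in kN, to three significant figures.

I = a⁴/12 = 70.9⁴/12 = 2.106×10^6 mm⁴
I = 2.106×10^6 mm⁴ = 2.106×10^-6 m⁴
Effective length L_e = K·L = 0.7 × 2.53 = 1.771 m
P_cr = π²EI / L_e² = π² × 120×10⁹ × 2.106×10^-6 / 1.771² = 7.951×10^5 N

P_cr ≈ 795 kN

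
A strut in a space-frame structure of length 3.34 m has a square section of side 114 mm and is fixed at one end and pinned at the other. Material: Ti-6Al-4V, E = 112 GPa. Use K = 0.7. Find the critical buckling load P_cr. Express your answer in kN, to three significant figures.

I = a⁴/12 = 114⁴/12 = 1.407×10^7 mm⁴
I = 1.407×10^7 mm⁴ = 1.407×10^-5 m⁴
Effective length L_e = K·L = 0.7 × 3.34 = 2.338 m
P_cr = π²EI / L_e² = π² × 112×10⁹ × 1.407×10^-5 / 2.338² = 2.846×10^6 N

P_cr ≈ 2850 kN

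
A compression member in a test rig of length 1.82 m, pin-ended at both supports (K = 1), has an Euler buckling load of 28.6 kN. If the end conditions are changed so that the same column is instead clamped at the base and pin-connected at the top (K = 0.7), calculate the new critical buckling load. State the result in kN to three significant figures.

P_cr ≈ 58.4 kN

P_cr ∝ 1/K², so P_cr,new = P_cr,old × (K_old/K_new)² = 28.6 × (1/0.7)²
= 28.6 × 2.041 = 58.4 kN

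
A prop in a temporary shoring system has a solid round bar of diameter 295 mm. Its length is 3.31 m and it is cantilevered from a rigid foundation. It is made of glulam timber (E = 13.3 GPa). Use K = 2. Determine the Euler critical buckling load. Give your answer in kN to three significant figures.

I = πd⁴/64 = π×295⁴/64 = 3.718×10^8 mm⁴
I = 3.718×10^8 mm⁴ = 3.718×10^-4 m⁴
Effective length L_e = K·L = 2 × 3.31 = 6.620 m
P_cr = π²EI / L_e² = π² × 13.3×10⁹ × 3.718×10^-4 / 6.620² = 1.114×10^6 N

P_cr ≈ 1110 kN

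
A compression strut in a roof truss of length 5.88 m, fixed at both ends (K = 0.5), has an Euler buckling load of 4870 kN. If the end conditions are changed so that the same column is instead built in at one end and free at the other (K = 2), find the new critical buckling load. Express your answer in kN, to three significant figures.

P_cr ≈ 304 kN

P_cr ∝ 1/K², so P_cr,new = P_cr,old × (K_old/K_new)² = 4870 × (0.5/2)²
= 4870 × 0.06250 = 304 kN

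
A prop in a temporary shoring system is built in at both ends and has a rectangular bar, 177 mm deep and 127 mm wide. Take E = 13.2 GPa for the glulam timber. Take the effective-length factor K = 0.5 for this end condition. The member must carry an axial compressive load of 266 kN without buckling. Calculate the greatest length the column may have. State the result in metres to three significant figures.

Buckling occurs about the weak axis: I_min = h·b³/12 with b = 127 mm (the shorter side).
I_min = 177×127³/12 = 3.021×10^7 mm⁴
I = 3.021×10^-5 m⁴
At the buckling limit P_cr = P = 2.660×10^5 N
From P_cr = π²EI/(K·L)²:  L = (1/K)·√(π²EI/P_cr) = (1/0.5)·√(π²×1.32×10^10×3.021×10^-5/2.660×10^5)
L = 7.69 m

L_max ≈ 7.69 m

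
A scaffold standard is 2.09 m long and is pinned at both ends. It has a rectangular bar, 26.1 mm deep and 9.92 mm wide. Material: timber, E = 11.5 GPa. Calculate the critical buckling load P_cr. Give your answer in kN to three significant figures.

P_cr ≈ 0.0552 kN

Buckling occurs about the weak axis: I_min = h·b³/12 with b = 9.92 mm (the shorter side).
I_min = 26.1×9.92³/12 = 2.123×10^3 mm⁴
I = 2.123×10^3 mm⁴ = 2.123×10^-9 m⁴
Effective length L_e = K·L = 1 × 2.09 = 2.090 m
P_cr = π²EI / L_e² = π² × 11.5×10⁹ × 2.123×10^-9 / 2.090² = 55.17 N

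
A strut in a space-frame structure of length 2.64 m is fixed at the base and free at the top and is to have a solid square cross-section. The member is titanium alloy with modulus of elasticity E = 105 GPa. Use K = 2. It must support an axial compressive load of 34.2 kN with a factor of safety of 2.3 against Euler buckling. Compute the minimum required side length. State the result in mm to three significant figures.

Required P_cr = n·P = 2.3 × 34.2 = 78.66 kN
L_e = K·L = 2 × 2.64 = 5.280 m
Required I = P_cr·L_e²/(π²E) = 7.866×10^4 × 5.280² / (π² × 1.05×10^11) = 2.116×10^-6 m⁴
I_req = 2.116×10^6 mm⁴
Solid square: I = a⁴/12  ⇒  a = (12I)^(1/4) = (12×2.116×10^6)^(1/4) = 71.0 mm

a ≈ 71.0 mm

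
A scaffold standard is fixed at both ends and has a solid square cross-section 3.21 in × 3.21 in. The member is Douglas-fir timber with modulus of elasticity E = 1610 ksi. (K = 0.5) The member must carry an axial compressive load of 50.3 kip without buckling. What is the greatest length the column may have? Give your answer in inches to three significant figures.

I = a⁴/12 = 3.21⁴/12 = 8.848 in⁴
At the buckling limit P_cr = P = 5.030×10^4 lb
From P_cr = π²EI/(K·L)²:  L = (1/K)·√(π²EI/P_cr) = (1/0.5)·√(π²×1.61×10^6×8.848/5.030×10^4)
L = 106 in

L_max ≈ 106 in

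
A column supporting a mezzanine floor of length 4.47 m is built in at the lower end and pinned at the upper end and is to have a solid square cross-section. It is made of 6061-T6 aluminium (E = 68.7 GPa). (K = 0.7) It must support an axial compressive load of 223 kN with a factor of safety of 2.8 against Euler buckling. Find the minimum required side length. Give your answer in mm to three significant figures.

Required P_cr = n·P = 2.8 × 223 = 624.4 kN
L_e = K·L = 0.7 × 4.47 = 3.129 m
Required I = P_cr·L_e²/(π²E) = 6.244×10^5 × 3.129² / (π² × 6.87×10^10) = 9.016×10^-6 m⁴
I_req = 9.016×10^6 mm⁴
Solid square: I = a⁴/12  ⇒  a = (12I)^(1/4) = (12×9.016×10^6)^(1/4) = 102 mm

a ≈ 102 mm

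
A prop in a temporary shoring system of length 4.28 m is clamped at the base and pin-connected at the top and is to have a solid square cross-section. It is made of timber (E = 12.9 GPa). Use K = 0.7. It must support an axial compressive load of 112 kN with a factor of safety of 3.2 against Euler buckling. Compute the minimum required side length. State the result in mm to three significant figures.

a ≈ 132 mm

Required P_cr = n·P = 3.2 × 112 = 358.4 kN
L_e = K·L = 0.7 × 4.28 = 2.996 m
Required I = P_cr·L_e²/(π²E) = 3.584×10^5 × 2.996² / (π² × 1.29×10^10) = 2.527×10^-5 m⁴
I_req = 2.527×10^7 mm⁴
Solid square: I = a⁴/12  ⇒  a = (12I)^(1/4) = (12×2.527×10^7)^(1/4) = 132 mm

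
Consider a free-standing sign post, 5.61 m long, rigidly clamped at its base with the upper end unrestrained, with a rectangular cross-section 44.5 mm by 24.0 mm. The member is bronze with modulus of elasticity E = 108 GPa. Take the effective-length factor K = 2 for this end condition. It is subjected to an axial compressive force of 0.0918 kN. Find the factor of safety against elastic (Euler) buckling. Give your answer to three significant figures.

Buckling occurs about the weak axis: I_min = h·b³/12 with b = 24.0 mm (the shorter side).
I_min = 44.5×24.0³/12 = 5.126×10^4 mm⁴
I = 5.126×10^4 mm⁴ = 5.126×10^-8 m⁴
Effective length L_e = K·L = 2 × 5.61 = 11.22 m
P_cr = π²EI / L_e² = π² × 108×10⁹ × 5.126×10^-8 / 11.22² = 434.1 N
Factor of safety n = P_cr / P = 0.43406 / 0.0918 = 4.73

n ≈ 4.73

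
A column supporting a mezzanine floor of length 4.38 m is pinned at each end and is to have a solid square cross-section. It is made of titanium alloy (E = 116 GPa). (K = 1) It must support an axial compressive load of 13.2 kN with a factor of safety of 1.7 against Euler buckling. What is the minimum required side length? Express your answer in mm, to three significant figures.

Required P_cr = n·P = 1.7 × 13.2 = 22.44 kN
L_e = K·L = 1 × 4.38 = 4.380 m
Required I = P_cr·L_e²/(π²E) = 2.244×10^4 × 4.380² / (π² × 1.16×10^11) = 3.760×10^-7 m⁴
I_req = 3.760×10^5 mm⁴
Solid square: I = a⁴/12  ⇒  a = (12I)^(1/4) = (12×3.760×10^5)^(1/4) = 46.1 mm

a ≈ 46.1 mm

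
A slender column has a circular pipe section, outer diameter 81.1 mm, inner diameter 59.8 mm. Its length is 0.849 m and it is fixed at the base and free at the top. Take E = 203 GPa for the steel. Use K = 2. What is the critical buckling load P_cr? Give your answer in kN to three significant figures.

d_o = 81.1 mm, d_i = 59.8 mm
I = π(d_o⁴ − d_i⁴)/64 = π(81.1⁴ − 59.80⁴)/64 = 1.496×10^6 mm⁴
I = 1.496×10^6 mm⁴ = 1.496×10^-6 m⁴
Effective length L_e = K·L = 2 × 0.849 = 1.698 m
P_cr = π²EI / L_e² = π² × 203×10⁹ × 1.496×10^-6 / 1.698² = 1.039×10^6 N

P_cr ≈ 1040 kN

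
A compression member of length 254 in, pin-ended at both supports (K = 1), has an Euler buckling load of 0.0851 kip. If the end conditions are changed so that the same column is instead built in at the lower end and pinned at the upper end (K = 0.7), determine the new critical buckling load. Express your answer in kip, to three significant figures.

P_cr ≈ 0.174 kip

P_cr ∝ 1/K², so P_cr,new = P_cr,old × (K_old/K_new)² = 0.0851 × (1/0.7)²
= 0.0851 × 2.041 = 0.174 kip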